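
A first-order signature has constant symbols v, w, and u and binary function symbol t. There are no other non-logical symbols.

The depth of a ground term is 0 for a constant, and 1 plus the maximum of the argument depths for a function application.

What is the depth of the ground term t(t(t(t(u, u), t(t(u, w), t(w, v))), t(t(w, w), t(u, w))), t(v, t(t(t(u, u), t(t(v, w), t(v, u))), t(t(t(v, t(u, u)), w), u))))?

7

depth(t(u, u)) = 1 + max(0, 0) = 1
depth(t(u, w)) = 1 + max(0, 0) = 1
depth(t(w, v)) = 1 + max(0, 0) = 1
depth(t(t(u, w), t(w, v))) = 1 + max(1, 1) = 2
depth(t(t(u, u), t(t(u, w), t(w, v)))) = 1 + max(1, 2) = 3
depth(t(w, w)) = 1 + max(0, 0) = 1
depth(t(t(w, w), t(u, w))) = 1 + max(1, 1) = 2
depth(t(t(t(u, u), t(t(u, w), t(w, v))), t(t(w, w), t(u, w)))) = 1 + max(3, 2) = 4
depth(t(v, w)) = 1 + max(0, 0) = 1
depth(t(v, u)) = 1 + max(0, 0) = 1
depth(t(t(v, w), t(v, u))) = 1 + max(1, 1) = 2
depth(t(t(u, u), t(t(v, w), t(v, u)))) = 1 + max(1, 2) = 3
depth(t(v, t(u, u))) = 1 + max(0, 1) = 2
depth(t(t(v, t(u, u)), w)) = 1 + max(2, 0) = 3
depth(t(t(t(v, t(u, u)), w), u)) = 1 + max(3, 0) = 4
depth(t(t(t(u, u), t(t(v, w), t(v, u))), t(t(t(v, t(u, u)), w), u))) = 1 + max(3, 4) = 5
depth(t(v, t(t(t(u, u), t(t(v, w), t(v, u))), t(t(t(v, t(u, u)), w), u)))) = 1 + max(0, 5) = 6
depth(t(t(t(t(u, u), t(t(u, w), t(w, v))), t(t(w, w), t(u, w))), t(v, t(t(t(u, u), t(t(v, w), t(v, u))), t(t(t(v, t(u, u)), w), u))))) = 1 + max(4, 6) = 7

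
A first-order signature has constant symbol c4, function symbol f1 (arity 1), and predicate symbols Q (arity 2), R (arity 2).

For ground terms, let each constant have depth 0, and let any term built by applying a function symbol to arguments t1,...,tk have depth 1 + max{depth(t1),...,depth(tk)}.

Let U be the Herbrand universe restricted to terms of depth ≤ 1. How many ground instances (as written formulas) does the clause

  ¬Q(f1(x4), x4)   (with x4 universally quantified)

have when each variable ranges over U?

2

Ground terms of depth ≤ 1:
  Write N_k for the number of ground terms of depth ≤ k. A term of depth ≤ k is either a constant or a function symbol applied to arguments of depth ≤ k−1, so N_k = 1 + N_{k-1}.
  N_0 = 1
  N_1 = 1 + 1 = 2
So there are 2 ground terms available for substitution.
The variable x4 ranges independently over the available ground terms, and distinct assignments produce distinct instances.
Number of ground instances = 2.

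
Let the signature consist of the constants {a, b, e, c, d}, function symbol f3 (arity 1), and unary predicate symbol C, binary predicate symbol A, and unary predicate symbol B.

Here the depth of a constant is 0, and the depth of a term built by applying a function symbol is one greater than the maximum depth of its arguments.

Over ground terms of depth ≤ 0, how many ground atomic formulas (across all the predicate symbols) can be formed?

35

First count ground terms of depth ≤ 0.
If N_k denotes the number of depth-≤k ground terms, the 5 constants give N_0 = 5, and each function symbol of arity r contributes N_{k-1}^r new terms at level k: N_k = 5 + N_{k-1}.
N_0 = 5
So |H| = 5.
Each predicate of arity r yields |H|^r ground atoms (one per choice of an r-tuple from H):
  C: 5;  A: 5^2 = 25;  B: 5
Total ground atoms: 5 + 25 + 5 = 35.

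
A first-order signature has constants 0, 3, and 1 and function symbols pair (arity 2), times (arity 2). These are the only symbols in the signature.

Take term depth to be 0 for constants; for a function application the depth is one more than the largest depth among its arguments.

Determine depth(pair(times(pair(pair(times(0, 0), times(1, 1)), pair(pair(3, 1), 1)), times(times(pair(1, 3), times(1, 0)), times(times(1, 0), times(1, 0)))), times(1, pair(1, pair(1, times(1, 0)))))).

depth(times(0, 0)) = 1 + max(0, 0) = 1
depth(times(1, 1)) = 1 + max(0, 0) = 1
depth(pair(times(0, 0), times(1, 1))) = 1 + max(1, 1) = 2
depth(pair(3, 1)) = 1 + max(0, 0) = 1
depth(pair(pair(3, 1), 1)) = 1 + max(1, 0) = 2
depth(pair(pair(times(0, 0), times(1, 1)), pair(pair(3, 1), 1))) = 1 + max(2, 2) = 3
depth(pair(1, 3)) = 1 + max(0, 0) = 1
depth(times(1, 0)) = 1 + max(0, 0) = 1
depth(times(pair(1, 3), times(1, 0))) = 1 + max(1, 1) = 2
depth(times(times(1, 0), times(1, 0))) = 1 + max(1, 1) = 2
depth(times(times(pair(1, 3), times(1, 0)), times(times(1, 0), times(1, 0)))) = 1 + max(2, 2) = 3
depth(times(pair(pair(times(0, 0), times(1, 1)), pair(pair(3, 1), 1)), times(times(pair(1, 3), times(1, 0)), times(times(1, 0), times(1, 0))))) = 1 + max(3, 3) = 4
depth(pair(1, times(1, 0))) = 1 + max(0, 1) = 2
depth(pair(1, pair(1, times(1, 0)))) = 1 + max(0, 2) = 3
depth(times(1, pair(1, pair(1, times(1, 0))))) = 1 + max(0, 3) = 4
depth(pair(times(pair(pair(times(0, 0), times(1, 1)), pair(pair(3, 1), 1)), times(times(pair(1, 3), times(1, 0)), times(times(1, 0), times(1, 0)))), times(1, pair(1, pair(1, times(1, 0)))))) = 1 + max(4, 4) = 5

5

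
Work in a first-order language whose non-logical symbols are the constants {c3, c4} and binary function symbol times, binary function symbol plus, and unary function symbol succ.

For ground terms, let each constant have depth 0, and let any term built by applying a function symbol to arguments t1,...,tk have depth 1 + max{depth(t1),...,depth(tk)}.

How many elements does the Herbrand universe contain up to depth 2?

Count level by level. With function symbols times/2, plus/2, succ/1, the terms of depth ≤ k are the 2 constants together with each function applied to depth-≤(k−1) tuples, so N_k = 2 + N_{k-1}^2 + N_{k-1}^2 + N_{k-1}.
N_0 = 2
N_1 = 2 + 2^2 + 2^2 + 2 = 12
N_2 = 2 + 12^2 + 12^2 + 12 = 302

302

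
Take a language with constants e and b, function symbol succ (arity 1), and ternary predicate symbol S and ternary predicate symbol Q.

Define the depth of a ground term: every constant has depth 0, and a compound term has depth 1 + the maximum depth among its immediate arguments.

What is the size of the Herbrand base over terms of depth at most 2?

432

First count ground terms of depth ≤ 2.
Let N_k = |{terms of depth ≤ k}|. Then N_0 = 2 and N_k = 2 + N_{k-1} for k ≥ 1 (one summand per function symbol, arity giving the exponent).
N_0 = 2
N_1 = 2 + 2 = 4
N_2 = 2 + 4 = 6
Explicitly: e, b, succ(e), succ(b), succ(succ(e)), succ(succ(b)).
So |H| = 6.
Ground atoms are formed by filling each argument slot of a predicate with a term from H, so an r-ary predicate gives |H|^r atoms:
  S: 6^3 = 216;  Q: 6^3 = 216
Total ground atoms: 216 + 216 = 432.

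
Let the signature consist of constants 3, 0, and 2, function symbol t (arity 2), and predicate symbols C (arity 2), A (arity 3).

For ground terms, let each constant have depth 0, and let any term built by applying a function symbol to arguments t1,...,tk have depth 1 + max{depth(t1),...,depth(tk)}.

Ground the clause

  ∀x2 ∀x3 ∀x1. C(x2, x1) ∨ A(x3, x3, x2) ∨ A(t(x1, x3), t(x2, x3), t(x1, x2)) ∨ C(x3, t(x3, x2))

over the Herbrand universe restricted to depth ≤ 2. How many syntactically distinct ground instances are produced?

3176523

Ground terms of depth ≤ 2:
  Write N_k for the number of ground terms of depth ≤ k. A term of depth ≤ k is either a constant or a function symbol applied to arguments of depth ≤ k−1, so N_k = 3 + N_{k-1}^2.
  N_0 = 3
  N_1 = 3 + 3^2 = 12
  N_2 = 3 + 12^2 = 147
So there are 147 ground terms available for substitution.
The body mentions every one of the 3 quantified variables; since ground terms form a free algebra, no two substitutions collapse to the same formula.
Number of ground instances = 147^3 = 3176523.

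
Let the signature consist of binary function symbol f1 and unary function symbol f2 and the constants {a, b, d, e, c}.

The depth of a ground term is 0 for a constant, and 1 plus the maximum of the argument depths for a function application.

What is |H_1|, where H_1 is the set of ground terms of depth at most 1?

35

If N_k denotes the number of depth-≤k ground terms, the 5 constants give N_0 = 5, and each function symbol of arity r contributes N_{k-1}^r new terms at level k: N_k = 5 + N_{k-1}^2 + N_{k-1}.
N_0 = 5
N_1 = 5 + 5^2 + 5 = 35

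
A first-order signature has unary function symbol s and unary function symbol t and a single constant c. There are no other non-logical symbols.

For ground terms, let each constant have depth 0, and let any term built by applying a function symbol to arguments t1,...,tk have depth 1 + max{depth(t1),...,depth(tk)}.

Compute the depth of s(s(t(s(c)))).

depth(s(c)) = 1 + depth(c) = 1 + 0 = 1
depth(t(s(c))) = 1 + depth(s(c)) = 1 + 1 = 2
depth(s(t(s(c)))) = 1 + depth(t(s(c))) = 1 + 2 = 3
depth(s(s(t(s(c))))) = 1 + depth(s(t(s(c)))) = 1 + 3 = 4

4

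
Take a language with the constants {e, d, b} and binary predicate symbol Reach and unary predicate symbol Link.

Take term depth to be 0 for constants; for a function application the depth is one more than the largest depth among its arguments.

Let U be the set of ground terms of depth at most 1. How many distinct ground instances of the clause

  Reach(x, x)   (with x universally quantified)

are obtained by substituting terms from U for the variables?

Ground terms of depth ≤ 1:
  With no function symbols every ground term is a constant, so there are exactly 3 ground terms at every depth bound.
  N_0 = 3
  N_1 = 3
So there are 3 ground terms available for substitution.
The body mentions the single quantified variable x; since ground terms form a free algebra, no two substitutions collapse to the same formula.
Number of ground instances = 3.

3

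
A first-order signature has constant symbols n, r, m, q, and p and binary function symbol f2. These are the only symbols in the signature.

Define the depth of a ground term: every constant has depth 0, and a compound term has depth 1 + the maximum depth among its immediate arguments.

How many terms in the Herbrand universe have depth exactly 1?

Let N_k count ground terms of depth at most k. Each non-constant term of depth ≤ k is some function symbol applied to depth-≤(k−1) arguments, giving N_k = 5 + N_{k-1}^2.
N_0 = 5
N_1 = 5 + 5^2 = 30
Terms of depth exactly 1: N_1 − N_0 = 30 − 5 = 25.

25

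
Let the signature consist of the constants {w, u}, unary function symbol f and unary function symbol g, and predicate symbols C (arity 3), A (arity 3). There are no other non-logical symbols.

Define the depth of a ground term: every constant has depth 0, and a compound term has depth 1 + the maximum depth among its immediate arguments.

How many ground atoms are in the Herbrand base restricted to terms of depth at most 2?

5488

First count ground terms of depth ≤ 2.
If N_k denotes the number of depth-≤k ground terms, the 2 constants give N_0 = 2, and each function symbol of arity r contributes N_{k-1}^r new terms at level k: N_k = 2 + N_{k-1} + N_{k-1}.
N_0 = 2
N_1 = 2 + 2 + 2 = 6
N_2 = 2 + 6 + 6 = 14
So |H| = 14.
Ground atoms are formed by filling each argument slot of a predicate with a term from H, so an r-ary predicate gives |H|^r atoms:
  C: 14^3 = 2744;  A: 14^3 = 2744
Total ground atoms: 2744 + 2744 = 5488.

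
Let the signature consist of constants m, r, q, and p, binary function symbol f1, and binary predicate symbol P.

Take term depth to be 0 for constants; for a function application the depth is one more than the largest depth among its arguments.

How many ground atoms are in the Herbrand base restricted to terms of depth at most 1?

First count ground terms of depth ≤ 1.
If N_k denotes the number of depth-≤k ground terms, the 4 constants give N_0 = 4, and each function symbol of arity r contributes N_{k-1}^r new terms at level k: N_k = 4 + N_{k-1}^2.
N_0 = 4
N_1 = 4 + 4^2 = 20
So |H| = 20.
A ground atom is a predicate applied to a tuple of terms from H, so the count is the sum over predicates of |H|^arity:
  P: 20^2 = 400
Total ground atoms: 400.

400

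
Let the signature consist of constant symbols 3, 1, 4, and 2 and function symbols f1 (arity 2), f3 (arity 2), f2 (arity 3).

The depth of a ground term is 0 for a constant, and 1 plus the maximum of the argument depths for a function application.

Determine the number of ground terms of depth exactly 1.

96

Let N_k count ground terms of depth at most k. Each non-constant term of depth ≤ k is some function symbol applied to depth-≤(k−1) arguments, giving N_k = 4 + N_{k-1}^2 + N_{k-1}^2 + N_{k-1}^3.
N_0 = 4
N_1 = 4 + 4^2 + 4^2 + 4^3 = 100
Terms of depth exactly 1: N_1 − N_0 = 100 − 4 = 96.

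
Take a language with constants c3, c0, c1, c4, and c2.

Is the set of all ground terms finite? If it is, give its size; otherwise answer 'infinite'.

There are no function symbols, so every ground term is one of the 5 constants.
The Herbrand universe is {c3, c0, c1, c4, c2}, which is finite with 5 elements.

5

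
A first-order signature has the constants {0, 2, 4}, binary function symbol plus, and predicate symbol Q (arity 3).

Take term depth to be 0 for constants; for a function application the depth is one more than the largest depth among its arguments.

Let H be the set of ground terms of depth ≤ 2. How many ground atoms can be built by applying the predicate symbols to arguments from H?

First count ground terms of depth ≤ 2.
Count level by level. With function symbols plus/2, the terms of depth ≤ k are the 3 constants together with each function applied to depth-≤(k−1) tuples, so N_k = 3 + N_{k-1}^2.
N_0 = 3
N_1 = 3 + 3^2 = 12
N_2 = 3 + 12^2 = 147
So |H| = 147.
A ground atom is a predicate applied to a tuple of terms from H, so the count is the sum over predicates of |H|^arity:
  Q: 147^3 = 3176523
Total ground atoms: 3176523.

3176523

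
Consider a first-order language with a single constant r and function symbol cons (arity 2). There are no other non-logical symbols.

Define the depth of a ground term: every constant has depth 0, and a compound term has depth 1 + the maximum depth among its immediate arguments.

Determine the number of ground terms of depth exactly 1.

1

Let N_k = |{terms of depth ≤ k}|. Then N_0 = 1 and N_k = 1 + N_{k-1}^2 for k ≥ 1 (one summand per function symbol, arity giving the exponent).
N_0 = 1
N_1 = 1 + 1^2 = 2
Terms of depth exactly 1: N_1 − N_0 = 2 − 1 = 1.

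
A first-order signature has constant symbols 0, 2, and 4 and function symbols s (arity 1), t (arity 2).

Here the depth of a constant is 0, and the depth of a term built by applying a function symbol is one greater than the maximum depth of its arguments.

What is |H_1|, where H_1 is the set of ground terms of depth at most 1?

If N_k denotes the number of depth-≤k ground terms, the 3 constants give N_0 = 3, and each function symbol of arity r contributes N_{k-1}^r new terms at level k: N_k = 3 + N_{k-1} + N_{k-1}^2.
N_0 = 3
N_1 = 3 + 3 + 3^2 = 15

15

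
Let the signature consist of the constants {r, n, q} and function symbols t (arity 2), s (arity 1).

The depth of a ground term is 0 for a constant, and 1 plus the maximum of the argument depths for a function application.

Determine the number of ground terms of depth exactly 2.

228

Write N_k for the number of ground terms of depth ≤ k. A term of depth ≤ k is either a constant or a function symbol applied to arguments of depth ≤ k−1, so N_k = 3 + N_{k-1}^2 + N_{k-1}.
N_0 = 3
N_1 = 3 + 3^2 + 3 = 15
N_2 = 3 + 15^2 + 15 = 243
Terms of depth exactly 2: N_2 − N_1 = 243 − 15 = 228.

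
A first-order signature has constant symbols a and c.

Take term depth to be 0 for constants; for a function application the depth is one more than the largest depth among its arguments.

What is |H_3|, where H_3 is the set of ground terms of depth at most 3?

2

With no function symbols every ground term is a constant, so there are exactly 2 ground terms at every depth bound.
N_0 = 2
N_1 = 2
N_2 = 2
N_3 = 2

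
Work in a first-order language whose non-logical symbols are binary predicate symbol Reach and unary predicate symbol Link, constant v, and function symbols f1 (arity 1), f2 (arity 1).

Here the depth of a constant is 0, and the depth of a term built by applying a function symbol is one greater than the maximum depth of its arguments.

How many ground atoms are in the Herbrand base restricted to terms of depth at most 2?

First count ground terms of depth ≤ 2.
Write N_k for the number of ground terms of depth ≤ k. A term of depth ≤ k is either a constant or a function symbol applied to arguments of depth ≤ k−1, so N_k = 1 + N_{k-1} + N_{k-1}.
N_0 = 1
N_1 = 1 + 1 + 1 = 3
N_2 = 1 + 3 + 3 = 7
Explicitly: v, f1(v), f1(f1(v)), f1(f2(v)), f2(v), f2(f1(v)), f2(f2(v)).
So |H| = 7.
Each predicate of arity r yields |H|^r ground atoms (one per choice of an r-tuple from H):
  Reach: 7^2 = 49;  Link: 7
Total ground atoms: 49 + 7 = 56.

56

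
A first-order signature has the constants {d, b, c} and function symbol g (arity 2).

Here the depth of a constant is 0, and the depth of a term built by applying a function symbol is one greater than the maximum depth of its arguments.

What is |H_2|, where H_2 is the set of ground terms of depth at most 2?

Let N_k count ground terms of depth at most k. Each non-constant term of depth ≤ k is some function symbol applied to depth-≤(k−1) arguments, giving N_k = 3 + N_{k-1}^2.
N_0 = 3
N_1 = 3 + 3^2 = 12
N_2 = 3 + 12^2 = 147

147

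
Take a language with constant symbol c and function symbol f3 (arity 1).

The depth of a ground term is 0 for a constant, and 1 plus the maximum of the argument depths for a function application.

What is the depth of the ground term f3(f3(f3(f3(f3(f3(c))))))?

6

depth(f3(c)) = 1 + depth(c) = 1 + 0 = 1
depth(f3(f3(c))) = 1 + depth(f3(c)) = 1 + 1 = 2
depth(f3(f3(f3(c)))) = 1 + depth(f3(f3(c))) = 1 + 2 = 3
depth(f3(f3(f3(f3(c))))) = 1 + depth(f3(f3(f3(c)))) = 1 + 3 = 4
depth(f3(f3(f3(f3(f3(c)))))) = 1 + depth(f3(f3(f3(f3(c))))) = 1 + 4 = 5
depth(f3(f3(f3(f3(f3(f3(c))))))) = 1 + depth(f3(f3(f3(f3(f3(c)))))) = 1 + 5 = 6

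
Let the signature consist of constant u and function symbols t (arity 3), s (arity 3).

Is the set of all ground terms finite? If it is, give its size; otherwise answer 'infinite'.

The signature has at least one function symbol (t, arity 3) and at least one constant (u).
Iterating t gives infinitely many distinct ground terms: u, t(u, u, u), t(t(u, u, u), t(u, u, u), t(u, u, u)), ...
So the Herbrand universe is infinite.

infinite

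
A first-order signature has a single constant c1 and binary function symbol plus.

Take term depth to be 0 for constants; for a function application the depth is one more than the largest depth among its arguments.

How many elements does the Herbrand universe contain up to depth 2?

If N_k denotes the number of depth-≤k ground terms, the 1 constant gives N_0 = 1, and each function symbol of arity r contributes N_{k-1}^r new terms at level k: N_k = 1 + N_{k-1}^2.
N_0 = 1
N_1 = 1 + 1^2 = 2
N_2 = 1 + 2^2 = 5

5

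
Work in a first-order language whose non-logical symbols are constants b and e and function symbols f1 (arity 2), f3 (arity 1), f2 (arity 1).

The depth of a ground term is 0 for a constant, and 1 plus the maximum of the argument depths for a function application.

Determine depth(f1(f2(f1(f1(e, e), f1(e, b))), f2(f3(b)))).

4

depth(f1(e, e)) = 1 + max(0, 0) = 1
depth(f1(e, b)) = 1 + max(0, 0) = 1
depth(f1(f1(e, e), f1(e, b))) = 1 + max(1, 1) = 2
depth(f2(f1(f1(e, e), f1(e, b)))) = 1 + depth(f1(f1(e, e), f1(e, b))) = 1 + 2 = 3
depth(f3(b)) = 1 + depth(b) = 1 + 0 = 1
depth(f2(f3(b))) = 1 + depth(f3(b)) = 1 + 1 = 2
depth(f1(f2(f1(f1(e, e), f1(e, b))), f2(f3(b)))) = 1 + max(3, 2) = 4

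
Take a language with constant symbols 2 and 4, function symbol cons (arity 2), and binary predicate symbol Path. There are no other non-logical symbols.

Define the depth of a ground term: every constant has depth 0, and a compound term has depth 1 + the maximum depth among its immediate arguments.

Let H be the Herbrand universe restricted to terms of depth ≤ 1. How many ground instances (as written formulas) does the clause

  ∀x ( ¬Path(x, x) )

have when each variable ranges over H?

6

Ground terms of depth ≤ 1:
  Let N_k count ground terms of depth at most k. Each non-constant term of depth ≤ k is some function symbol applied to depth-≤(k−1) arguments, giving N_k = 2 + N_{k-1}^2.
  N_0 = 2
  N_1 = 2 + 2^2 = 6
  Explicitly: 2, 4, cons(2, 2), cons(2, 4), cons(4, 2), cons(4, 4).
So there are 6 ground terms available for substitution.
The clause has 1 distinct variable (x), which appears in the body. In the free term algebra distinct substitutions yield syntactically distinct ground instances.
Number of ground instances = 6.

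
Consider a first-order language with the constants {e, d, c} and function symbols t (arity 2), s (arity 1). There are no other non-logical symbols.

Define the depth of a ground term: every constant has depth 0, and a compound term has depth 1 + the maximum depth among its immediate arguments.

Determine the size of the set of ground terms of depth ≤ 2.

243

If N_k denotes the number of depth-≤k ground terms, the 3 constants give N_0 = 3, and each function symbol of arity r contributes N_{k-1}^r new terms at level k: N_k = 3 + N_{k-1}^2 + N_{k-1}.
N_0 = 3
N_1 = 3 + 3^2 + 3 = 15
N_2 = 3 + 15^2 + 15 = 243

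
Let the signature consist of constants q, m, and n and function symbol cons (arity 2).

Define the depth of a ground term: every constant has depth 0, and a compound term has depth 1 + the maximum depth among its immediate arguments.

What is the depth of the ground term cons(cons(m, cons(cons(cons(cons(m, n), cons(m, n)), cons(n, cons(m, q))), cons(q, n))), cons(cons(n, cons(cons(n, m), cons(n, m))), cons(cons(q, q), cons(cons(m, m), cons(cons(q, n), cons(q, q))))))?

6

depth(cons(m, n)) = 1 + max(0, 0) = 1
depth(cons(cons(m, n), cons(m, n))) = 1 + max(1, 1) = 2
depth(cons(m, q)) = 1 + max(0, 0) = 1
depth(cons(n, cons(m, q))) = 1 + max(0, 1) = 2
depth(cons(cons(cons(m, n), cons(m, n)), cons(n, cons(m, q)))) = 1 + max(2, 2) = 3
depth(cons(q, n)) = 1 + max(0, 0) = 1
depth(cons(cons(cons(cons(m, n), cons(m, n)), cons(n, cons(m, q))), cons(q, n))) = 1 + max(3, 1) = 4
depth(cons(m, cons(cons(cons(cons(m, n), cons(m, n)), cons(n, cons(m, q))), cons(q, n)))) = 1 + max(0, 4) = 5
depth(cons(n, m)) = 1 + max(0, 0) = 1
depth(cons(cons(n, m), cons(n, m))) = 1 + max(1, 1) = 2
depth(cons(n, cons(cons(n, m), cons(n, m)))) = 1 + max(0, 2) = 3
depth(cons(q, q)) = 1 + max(0, 0) = 1
depth(cons(m, m)) = 1 + max(0, 0) = 1
depth(cons(cons(q, n), cons(q, q))) = 1 + max(1, 1) = 2
depth(cons(cons(m, m), cons(cons(q, n), cons(q, q)))) = 1 + max(1, 2) = 3
depth(cons(cons(q, q), cons(cons(m, m), cons(cons(q, n), cons(q, q))))) = 1 + max(1, 3) = 4
depth(cons(cons(n, cons(cons(n, m), cons(n, m))), cons(cons(q, q), cons(cons(m, m), cons(cons(q, n), cons(q, q)))))) = 1 + max(3, 4) = 5
depth(cons(cons(m, cons(cons(cons(cons(m, n), cons(m, n)), cons(n, cons(m, q))), cons(q, n))), cons(cons(n, cons(cons(n, m), cons(n, m))), cons(cons(q, q), cons(cons(m, m), cons(cons(q, n), cons(q, q))))))) = 1 + max(5, 5) = 6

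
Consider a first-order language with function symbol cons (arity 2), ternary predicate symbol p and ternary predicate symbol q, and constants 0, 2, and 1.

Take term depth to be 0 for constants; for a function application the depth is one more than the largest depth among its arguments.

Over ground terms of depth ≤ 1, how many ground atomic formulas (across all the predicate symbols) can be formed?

3456

First count ground terms of depth ≤ 1.
Count level by level. With function symbols cons/2, the terms of depth ≤ k are the 3 constants together with each function applied to depth-≤(k−1) tuples, so N_k = 3 + N_{k-1}^2.
N_0 = 3
N_1 = 3 + 3^2 = 12
Explicitly: 0, 2, 1, cons(0, 0), cons(0, 2), cons(0, 1), cons(2, 0), cons(2, 2), cons(2, 1), cons(1, 0), cons(1, 2), cons(1, 1).
So |H| = 12.
A ground atom is a predicate applied to a tuple of terms from H, so the count is the sum over predicates of |H|^arity:
  p: 12^3 = 1728;  q: 12^3 = 1728
Total ground atoms: 1728 + 1728 = 3456.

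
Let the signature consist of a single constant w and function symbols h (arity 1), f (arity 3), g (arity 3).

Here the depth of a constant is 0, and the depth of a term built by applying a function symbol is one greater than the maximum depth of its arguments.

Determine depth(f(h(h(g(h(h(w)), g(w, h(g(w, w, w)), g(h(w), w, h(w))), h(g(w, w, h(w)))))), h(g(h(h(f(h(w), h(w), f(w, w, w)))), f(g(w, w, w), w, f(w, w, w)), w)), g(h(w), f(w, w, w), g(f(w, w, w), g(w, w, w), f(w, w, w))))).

7

depth(h(w)) = 1 + depth(w) = 1 + 0 = 1
depth(h(h(w))) = 1 + depth(h(w)) = 1 + 1 = 2
depth(g(w, w, w)) = 1 + max(0, 0, 0) = 1
depth(h(g(w, w, w))) = 1 + depth(g(w, w, w)) = 1 + 1 = 2
depth(g(h(w), w, h(w))) = 1 + max(1, 0, 1) = 2
depth(g(w, h(g(w, w, w)), g(h(w), w, h(w)))) = 1 + max(0, 2, 2) = 3
depth(g(w, w, h(w))) = 1 + max(0, 0, 1) = 2
depth(h(g(w, w, h(w)))) = 1 + depth(g(w, w, h(w))) = 1 + 2 = 3
depth(g(h(h(w)), g(w, h(g(w, w, w)), g(h(w), w, h(w))), h(g(w, w, h(w))))) = 1 + max(2, 3, 3) = 4
depth(h(g(h(h(w)), g(w, h(g(w, w, w)), g(h(w), w, h(w))), h(g(w, w, h(w)))))) = 1 + depth(g(h(h(w)), g(w, h(g(w, w, w)), g(h(w), w, h(w))), h(g(w, w, h(w))))) = 1 + 4 = 5
depth(h(h(g(h(h(w)), g(w, h(g(w, w, w)), g(h(w), w, h(w))), h(g(w, w, h(w))))))) = 1 + depth(h(g(h(h(w)), g(w, h(g(w, w, w)), g(h(w), w, h(w))), h(g(w, w, h(w)))))) = 1 + 5 = 6
depth(f(w, w, w)) = 1 + max(0, 0, 0) = 1
depth(f(h(w), h(w), f(w, w, w))) = 1 + max(1, 1, 1) = 2
depth(h(f(h(w), h(w), f(w, w, w)))) = 1 + depth(f(h(w), h(w), f(w, w, w))) = 1 + 2 = 3
depth(h(h(f(h(w), h(w), f(w, w, w))))) = 1 + depth(h(f(h(w), h(w), f(w, w, w)))) = 1 + 3 = 4
depth(f(g(w, w, w), w, f(w, w, w))) = 1 + max(1, 0, 1) = 2
depth(g(h(h(f(h(w), h(w), f(w, w, w)))), f(g(w, w, w), w, f(w, w, w)), w)) = 1 + max(4, 2, 0) = 5
depth(h(g(h(h(f(h(w), h(w), f(w, w, w)))), f(g(w, w, w), w, f(w, w, w)), w))) = 1 + depth(g(h(h(f(h(w), h(w), f(w, w, w)))), f(g(w, w, w), w, f(w, w, w)), w)) = 1 + 5 = 6
depth(g(f(w, w, w), g(w, w, w), f(w, w, w))) = 1 + max(1, 1, 1) = 2
depth(g(h(w), f(w, w, w), g(f(w, w, w), g(w, w, w), f(w, w, w)))) = 1 + max(1, 1, 2) = 3
depth(f(h(h(g(h(h(w)), g(w, h(g(w, w, w)), g(h(w), w, h(w))), h(g(w, w, h(w)))))), h(g(h(h(f(h(w), h(w), f(w, w, w)))), f(g(w, w, w), w, f(w, w, w)), w)), g(h(w), f(w, w, w), g(f(w, w, w), g(w, w, w), f(w, w, w))))) = 1 + max(6, 6, 3) = 7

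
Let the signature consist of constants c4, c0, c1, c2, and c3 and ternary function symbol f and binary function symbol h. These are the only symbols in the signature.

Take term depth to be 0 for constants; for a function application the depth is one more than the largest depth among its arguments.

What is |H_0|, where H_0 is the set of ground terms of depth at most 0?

5

Write N_k for the number of ground terms of depth ≤ k. A term of depth ≤ k is either a constant or a function symbol applied to arguments of depth ≤ k−1, so N_k = 5 + N_{k-1}^3 + N_{k-1}^2.
N_0 = 5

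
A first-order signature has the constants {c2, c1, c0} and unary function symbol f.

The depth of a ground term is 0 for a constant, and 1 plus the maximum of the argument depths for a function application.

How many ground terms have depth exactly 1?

If N_k denotes the number of depth-≤k ground terms, the 3 constants give N_0 = 3, and each function symbol of arity r contributes N_{k-1}^r new terms at level k: N_k = 3 + N_{k-1}.
N_0 = 3
N_1 = 3 + 3 = 6
Terms of depth exactly 1: N_1 − N_0 = 6 − 3 = 3.

3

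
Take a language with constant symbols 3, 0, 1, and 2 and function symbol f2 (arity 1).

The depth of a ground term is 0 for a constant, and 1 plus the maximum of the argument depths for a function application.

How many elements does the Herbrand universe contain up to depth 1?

Let N_k count ground terms of depth at most k. Each non-constant term of depth ≤ k is some function symbol applied to depth-≤(k−1) arguments, giving N_k = 4 + N_{k-1}.
N_0 = 4
N_1 = 4 + 4 = 8
Explicitly: 3, 0, 1, 2, f2(3), f2(0), f2(1), f2(2).

8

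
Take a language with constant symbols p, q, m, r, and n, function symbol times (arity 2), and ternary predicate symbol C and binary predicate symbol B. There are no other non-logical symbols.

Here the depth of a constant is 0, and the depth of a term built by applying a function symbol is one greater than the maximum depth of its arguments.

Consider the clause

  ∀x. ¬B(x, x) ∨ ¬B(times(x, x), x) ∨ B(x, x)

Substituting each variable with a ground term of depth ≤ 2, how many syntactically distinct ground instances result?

905

Ground terms of depth ≤ 2:
  Let N_k = |{terms of depth ≤ k}|. Then N_0 = 5 and N_k = 5 + N_{k-1}^2 for k ≥ 1 (one summand per function symbol, arity giving the exponent).
  N_0 = 5
  N_1 = 5 + 5^2 = 30
  N_2 = 5 + 30^2 = 905
So there are 905 ground terms available for substitution.
The body mentions the single quantified variable x; since ground terms form a free algebra, no two substitutions collapse to the same formula.
Number of ground instances = 905.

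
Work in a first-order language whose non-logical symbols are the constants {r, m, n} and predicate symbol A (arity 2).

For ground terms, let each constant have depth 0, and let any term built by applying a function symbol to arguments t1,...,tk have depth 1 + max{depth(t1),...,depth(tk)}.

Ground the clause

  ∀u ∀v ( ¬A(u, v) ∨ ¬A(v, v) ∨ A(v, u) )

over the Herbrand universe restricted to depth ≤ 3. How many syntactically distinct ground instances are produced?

9

Ground terms of depth ≤ 3:
  With no function symbols every ground term is a constant, so there are exactly 3 ground terms at every depth bound.
  N_0 = 3
  N_1 = 3
  N_2 = 3
  N_3 = 3
So there are 3 ground terms available for substitution.
Each of u, v ranges independently over the available ground terms, and distinct assignments produce distinct instances.
Number of ground instances = 3^2 = 9.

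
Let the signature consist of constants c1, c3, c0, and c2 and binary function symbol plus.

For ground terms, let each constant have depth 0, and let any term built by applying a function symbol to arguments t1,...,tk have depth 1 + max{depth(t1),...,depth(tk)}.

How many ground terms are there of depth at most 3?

163220

Count level by level. With function symbols plus/2, the terms of depth ≤ k are the 4 constants together with each function applied to depth-≤(k−1) tuples, so N_k = 4 + N_{k-1}^2.
N_0 = 4
N_1 = 4 + 4^2 = 20
N_2 = 4 + 20^2 = 404
N_3 = 4 + 404^2 = 163220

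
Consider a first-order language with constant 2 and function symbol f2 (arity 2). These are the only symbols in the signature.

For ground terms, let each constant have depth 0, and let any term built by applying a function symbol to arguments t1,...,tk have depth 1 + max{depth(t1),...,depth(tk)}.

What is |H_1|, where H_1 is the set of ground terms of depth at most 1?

If N_k denotes the number of depth-≤k ground terms, the 1 constant gives N_0 = 1, and each function symbol of arity r contributes N_{k-1}^r new terms at level k: N_k = 1 + N_{k-1}^2.
N_0 = 1
N_1 = 1 + 1^2 = 2
Explicitly: 2, f2(2, 2).

2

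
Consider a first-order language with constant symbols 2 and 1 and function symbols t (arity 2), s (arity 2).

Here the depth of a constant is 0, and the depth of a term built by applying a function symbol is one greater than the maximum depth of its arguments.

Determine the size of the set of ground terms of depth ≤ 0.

2

Let N_k count ground terms of depth at most k. Each non-constant term of depth ≤ k is some function symbol applied to depth-≤(k−1) arguments, giving N_k = 2 + N_{k-1}^2 + N_{k-1}^2.
N_0 = 2
Explicitly: 2, 1.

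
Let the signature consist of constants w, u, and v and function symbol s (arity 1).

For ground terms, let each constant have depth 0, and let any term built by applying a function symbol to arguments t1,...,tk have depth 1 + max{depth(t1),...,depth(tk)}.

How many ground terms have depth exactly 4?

3

Write N_k for the number of ground terms of depth ≤ k. A term of depth ≤ k is either a constant or a function symbol applied to arguments of depth ≤ k−1, so N_k = 3 + N_{k-1}.
N_0 = 3
N_1 = 3 + 3 = 6
N_2 = 3 + 6 = 9
N_3 = 3 + 9 = 12
N_4 = 3 + 12 = 15
Terms of depth exactly 4: N_4 − N_3 = 15 − 12 = 3.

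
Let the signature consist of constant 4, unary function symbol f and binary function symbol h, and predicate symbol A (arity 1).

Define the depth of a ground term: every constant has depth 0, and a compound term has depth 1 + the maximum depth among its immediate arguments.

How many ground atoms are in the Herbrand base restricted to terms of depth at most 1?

3

First count ground terms of depth ≤ 1.
Count level by level. With function symbols f/1, h/2, the terms of depth ≤ k are the 1 constant together with each function applied to depth-≤(k−1) tuples, so N_k = 1 + N_{k-1} + N_{k-1}^2.
N_0 = 1
N_1 = 1 + 1 + 1^2 = 3
So |H| = 3.
A ground atom is a predicate applied to a tuple of terms from H, so the count is the sum over predicates of |H|^arity:
  A: 3
Total ground atoms: 3.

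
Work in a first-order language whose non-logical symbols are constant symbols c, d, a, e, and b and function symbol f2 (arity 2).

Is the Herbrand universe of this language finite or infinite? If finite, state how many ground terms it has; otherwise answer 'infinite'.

The signature has at least one function symbol (f2, arity 2) and at least one constant (c).
Iterating f2 gives infinitely many distinct ground terms: c, f2(c, c), f2(f2(c, c), f2(c, c)), ...
So the Herbrand universe is infinite.

infinite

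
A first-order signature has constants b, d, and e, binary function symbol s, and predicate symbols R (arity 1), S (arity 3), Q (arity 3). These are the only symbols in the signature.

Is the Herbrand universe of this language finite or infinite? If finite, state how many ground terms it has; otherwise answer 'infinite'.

The signature has at least one function symbol (s, arity 2) and at least one constant (b).
Iterating s gives infinitely many distinct ground terms: b, s(b, b), s(s(b, b), s(b, b)), ...
So the Herbrand universe is infinite.

infinite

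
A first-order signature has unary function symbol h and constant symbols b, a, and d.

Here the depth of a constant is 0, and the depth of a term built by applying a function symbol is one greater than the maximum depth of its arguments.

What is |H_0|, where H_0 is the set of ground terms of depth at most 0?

3

Write N_k for the number of ground terms of depth ≤ k. A term of depth ≤ k is either a constant or a function symbol applied to arguments of depth ≤ k−1, so N_k = 3 + N_{k-1}.
N_0 = 3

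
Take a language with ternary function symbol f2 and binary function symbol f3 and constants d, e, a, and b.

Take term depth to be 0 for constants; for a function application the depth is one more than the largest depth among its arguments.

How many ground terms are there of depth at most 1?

Let N_k count ground terms of depth at most k. Each non-constant term of depth ≤ k is some function symbol applied to depth-≤(k−1) arguments, giving N_k = 4 + N_{k-1}^3 + N_{k-1}^2.
N_0 = 4
N_1 = 4 + 4^3 + 4^2 = 84

84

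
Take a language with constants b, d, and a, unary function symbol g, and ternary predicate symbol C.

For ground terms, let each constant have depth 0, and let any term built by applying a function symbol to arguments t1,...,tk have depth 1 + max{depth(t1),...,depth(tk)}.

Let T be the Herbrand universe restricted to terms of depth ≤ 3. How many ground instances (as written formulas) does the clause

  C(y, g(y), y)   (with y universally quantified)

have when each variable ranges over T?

12

Ground terms of depth ≤ 3:
  Write N_k for the number of ground terms of depth ≤ k. A term of depth ≤ k is either a constant or a function symbol applied to arguments of depth ≤ k−1, so N_k = 3 + N_{k-1}.
  N_0 = 3
  N_1 = 3 + 3 = 6
  N_2 = 3 + 6 = 9
  N_3 = 3 + 9 = 12
  Explicitly: b, d, a, g(b), g(d), g(a), g(g(b)), g(g(d)), g(g(a)), g(g(g(b))), g(g(g(d))), g(g(g(a))).
So there are 12 ground terms available for substitution.
The body mentions the single quantified variable y; since ground terms form a free algebra, no two substitutions collapse to the same formula.
Number of ground instances = 12.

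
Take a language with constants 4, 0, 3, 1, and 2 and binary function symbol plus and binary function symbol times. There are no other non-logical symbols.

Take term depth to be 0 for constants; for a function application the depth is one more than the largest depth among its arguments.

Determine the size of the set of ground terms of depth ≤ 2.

Count level by level. With function symbols plus/2, times/2, the terms of depth ≤ k are the 5 constants together with each function applied to depth-≤(k−1) tuples, so N_k = 5 + N_{k-1}^2 + N_{k-1}^2.
N_0 = 5
N_1 = 5 + 5^2 + 5^2 = 55
N_2 = 5 + 55^2 + 55^2 = 6055

6055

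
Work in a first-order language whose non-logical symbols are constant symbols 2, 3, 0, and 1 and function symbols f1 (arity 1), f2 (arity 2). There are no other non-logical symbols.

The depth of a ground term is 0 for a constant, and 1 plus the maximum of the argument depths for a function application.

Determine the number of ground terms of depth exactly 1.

20

Let N_k count ground terms of depth at most k. Each non-constant term of depth ≤ k is some function symbol applied to depth-≤(k−1) arguments, giving N_k = 4 + N_{k-1} + N_{k-1}^2.
N_0 = 4
N_1 = 4 + 4 + 4^2 = 24
Terms of depth exactly 1: N_1 − N_0 = 24 − 4 = 20.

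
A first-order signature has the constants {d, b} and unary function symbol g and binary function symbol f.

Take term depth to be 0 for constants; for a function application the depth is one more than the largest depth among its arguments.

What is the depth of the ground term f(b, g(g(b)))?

3

depth(g(b)) = 1 + depth(b) = 1 + 0 = 1
depth(g(g(b))) = 1 + depth(g(b)) = 1 + 1 = 2
depth(f(b, g(g(b)))) = 1 + max(0, 2) = 3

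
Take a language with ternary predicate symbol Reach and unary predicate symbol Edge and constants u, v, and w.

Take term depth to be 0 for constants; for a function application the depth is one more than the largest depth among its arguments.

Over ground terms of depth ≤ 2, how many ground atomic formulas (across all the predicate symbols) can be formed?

First count ground terms of depth ≤ 2.
With no function symbols every ground term is a constant, so there are exactly 3 ground terms at every depth bound.
N_0 = 3
N_1 = 3
N_2 = 3
So |H| = 3.
A ground atom is a predicate applied to a tuple of terms from H, so the count is the sum over predicates of |H|^arity:
  Reach: 3^3 = 27;  Edge: 3
Total ground atoms: 27 + 3 = 30.

30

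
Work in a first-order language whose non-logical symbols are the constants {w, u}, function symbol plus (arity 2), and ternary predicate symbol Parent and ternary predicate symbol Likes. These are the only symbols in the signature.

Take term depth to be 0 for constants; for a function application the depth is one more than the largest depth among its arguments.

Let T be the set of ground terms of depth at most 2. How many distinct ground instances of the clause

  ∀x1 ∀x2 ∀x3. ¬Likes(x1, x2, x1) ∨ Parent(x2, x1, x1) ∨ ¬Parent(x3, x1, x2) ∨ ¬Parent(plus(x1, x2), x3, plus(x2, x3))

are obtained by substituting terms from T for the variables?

54872

Ground terms of depth ≤ 2:
  If N_k denotes the number of depth-≤k ground terms, the 2 constants give N_0 = 2, and each function symbol of arity r contributes N_{k-1}^r new terms at level k: N_k = 2 + N_{k-1}^2.
  N_0 = 2
  N_1 = 2 + 2^2 = 6
  N_2 = 2 + 6^2 = 38
So there are 38 ground terms available for substitution.
The body mentions every one of the 3 quantified variables; since ground terms form a free algebra, no two substitutions collapse to the same formula.
Number of ground instances = 38^3 = 54872.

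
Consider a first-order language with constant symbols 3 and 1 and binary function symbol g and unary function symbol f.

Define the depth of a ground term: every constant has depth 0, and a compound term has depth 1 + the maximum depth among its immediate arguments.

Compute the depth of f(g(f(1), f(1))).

depth(f(1)) = 1 + depth(1) = 1 + 0 = 1
depth(g(f(1), f(1))) = 1 + max(1, 1) = 2
depth(f(g(f(1), f(1)))) = 1 + depth(g(f(1), f(1))) = 1 + 2 = 3

3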